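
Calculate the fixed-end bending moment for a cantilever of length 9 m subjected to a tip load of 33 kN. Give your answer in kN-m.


For a cantilever with a point load at the free end:
M_max = P * L = 33 * 9 = 297 kN-m

297 kN-m


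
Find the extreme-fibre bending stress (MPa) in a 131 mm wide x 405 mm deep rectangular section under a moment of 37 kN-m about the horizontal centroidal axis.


I = b * h^3 / 12 = 131 * 405^3 / 12 = 725195531.25 mm^4
y = h / 2 = 405 / 2 = 202.5 mm
M = 37 kN-m = 37000000.0 N-mm
sigma = M * y / I = 37000000.0 * 202.5 / 725195531.25
= 10.33 MPa

10.33 MPa


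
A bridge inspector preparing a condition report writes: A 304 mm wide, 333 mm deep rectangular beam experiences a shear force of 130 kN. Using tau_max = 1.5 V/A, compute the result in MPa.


A = b * h = 304 * 333 = 101232 mm^2
V = 130 kN = 130000.0 N
tau_max = 1.5 * V / A = 1.5 * 130000.0 / 101232
= 1.9263 MPa

1.9263 MPa


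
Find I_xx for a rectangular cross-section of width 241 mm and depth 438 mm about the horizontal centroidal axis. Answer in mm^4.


I = b * h^3 / 12
= 241 * 438^3 / 12
= 241 * 84027672 / 12
= 1687555746.0 mm^4

1687555746.0 mm^4


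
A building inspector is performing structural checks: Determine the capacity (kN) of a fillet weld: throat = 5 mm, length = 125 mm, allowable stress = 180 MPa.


Strength = throat * length * allowable stress
= 5 * 125 * 180 N
= 112500 N
= 112.5 kN

112.5 kN


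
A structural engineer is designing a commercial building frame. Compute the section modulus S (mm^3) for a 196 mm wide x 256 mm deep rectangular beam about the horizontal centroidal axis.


S = b * h^2 / 6
= 196 * 256^2 / 6
= 196 * 65536 / 6
= 2140842.67 mm^3

2140842.67 mm^3


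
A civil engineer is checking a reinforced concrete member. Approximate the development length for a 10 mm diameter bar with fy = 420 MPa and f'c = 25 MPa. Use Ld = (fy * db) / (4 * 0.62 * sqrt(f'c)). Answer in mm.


Ld = (fy * db) / (4 * 0.62 * sqrt(f'c))
= (420 * 10) / (4 * 0.62 * sqrt(25))
= 4200 / 12.4
= 338.71 mm

338.71 mm


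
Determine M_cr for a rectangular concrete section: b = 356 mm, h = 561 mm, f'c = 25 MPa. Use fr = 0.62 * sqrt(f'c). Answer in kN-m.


fr = 0.62 * sqrt(25) = 0.62 * 5.0 = 3.1 MPa
I = 356 * 561^3 / 12 = 5237901603.0 mm^4
y_t = 280.5 mm
M_cr = fr * I / y_t = 3.1 * 5237901603.0 / 280.5 N-mm
= 57.8877 kN-m

57.8877 kN-m


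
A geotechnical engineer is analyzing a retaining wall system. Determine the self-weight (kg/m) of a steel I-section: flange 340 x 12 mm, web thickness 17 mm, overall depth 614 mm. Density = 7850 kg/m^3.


A_flanges = 2 * 340 * 12 = 8160 mm^2
A_web = (614 - 2 * 12) * 17 = 10030 mm^2
A_total = 8160 + 10030 = 18190 mm^2 = 0.018190 m^2
Weight = rho * A = 7850 * 0.018190 = 142.7915 kg/m

142.7915 kg/m


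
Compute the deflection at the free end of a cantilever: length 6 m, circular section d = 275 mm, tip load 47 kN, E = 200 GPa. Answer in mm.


I = pi * d^4 / 64 = pi * 275^4 / 64 = 280737658.94 mm^4
L = 6000.0 mm, P = 47000.0 N, E = 200000.0 MPa
delta = P * L^3 / (3 * E * I)
= 47000.0 * 6000.0^3 / (3 * 200000.0 * 280737658.94)
= 60.2698 mm

60.2698 mm


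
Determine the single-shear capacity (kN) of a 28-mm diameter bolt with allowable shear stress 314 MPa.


A = pi * d^2 / 4 = pi * 28^2 / 4 = 615.7522 mm^2
V = f_v * A / 1000 = 314 * 615.7522 / 1000
= 193.3462 kN

193.3462 kN


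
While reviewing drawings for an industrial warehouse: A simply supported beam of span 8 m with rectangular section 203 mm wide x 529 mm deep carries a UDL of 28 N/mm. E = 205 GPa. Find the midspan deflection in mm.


I = 203 * 529^3 / 12 = 2504273788.92 mm^4
L = 8000.0 mm, w = 28 N/mm, E = 205000.0 MPa
delta = 5 * w * L^4 / (384 * E * I)
= 5 * 28 * 8000.0^4 / (384 * 205000.0 * 2504273788.92)
= 2.9088 mm

2.9088 mm


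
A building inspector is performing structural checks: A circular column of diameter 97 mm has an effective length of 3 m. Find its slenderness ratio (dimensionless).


Radius of gyration r = d / 4 = 97 / 4 = 24.25 mm
L_eff = 3000.0 mm
Slenderness ratio = L / r = 3000.0 / 24.25 = 123.71 (dimensionless)

123.71 (dimensionless)


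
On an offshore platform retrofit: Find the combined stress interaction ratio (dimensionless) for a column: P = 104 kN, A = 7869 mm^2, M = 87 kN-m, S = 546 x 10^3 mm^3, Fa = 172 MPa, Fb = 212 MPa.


f_a = P / A = 104000.0 / 7869 = 13.2164 MPa
f_b = M / S = 87000000.0 / 546000.0 = 159.3407 MPa
Ratio = f_a / Fa + f_b / Fb
= 13.2164 / 172 + 159.3407 / 212
= 0.8284 (dimensionless)

0.8284 (dimensionless)


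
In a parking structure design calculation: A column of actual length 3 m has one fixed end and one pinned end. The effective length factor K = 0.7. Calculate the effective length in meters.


L_eff = K * L
= 0.7 * 3
= 2.1 m

2.1 m


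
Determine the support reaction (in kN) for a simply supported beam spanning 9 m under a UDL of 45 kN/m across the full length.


Total load = w * L = 45 * 9 = 405 kN
By symmetry, each reaction R = total / 2 = 405 / 2 = 202.5 kN

202.5 kN


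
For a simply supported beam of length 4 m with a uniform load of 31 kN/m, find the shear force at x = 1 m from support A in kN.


R_A = w * L / 2 = 31 * 4 / 2 = 62.0 kN
V(x) = R_A - w * x = 62.0 - 31 * 1
= 31.0 kN

31.0 kN


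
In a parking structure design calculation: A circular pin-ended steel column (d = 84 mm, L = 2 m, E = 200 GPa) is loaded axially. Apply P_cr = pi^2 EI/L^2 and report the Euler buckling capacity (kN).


I = pi * d^4 / 64 = 2443920.32 mm^4
L = 2000.0 mm
P_cr = pi^2 * E * I / L^2
= 9.8696 * 200000.0 * 2443920.32 / 2000.0^2
= 1206026.34 N = 1206.0263 kN

1206.0263 kN


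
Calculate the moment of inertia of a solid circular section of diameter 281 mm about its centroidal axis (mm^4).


r = d / 2 = 281 / 2 = 140.5 mm
I = pi * r^4 / 4 = pi * 140.5^4 / 4
= 306051969.3 mm^4

306051969.3 mm^4


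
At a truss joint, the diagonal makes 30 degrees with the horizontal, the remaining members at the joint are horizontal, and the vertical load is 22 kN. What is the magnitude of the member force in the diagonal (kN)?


At the joint, only the diagonal has a vertical component, so vertical equilibrium gives:
F * sin(30) = 22
F = 22 / sin(30)
= 22 / 0.5
= 44.0 kN

44.0 kN


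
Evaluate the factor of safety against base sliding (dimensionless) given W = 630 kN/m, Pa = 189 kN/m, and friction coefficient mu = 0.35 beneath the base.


Resisting force = mu * W = 0.35 * 630 = 220.5 kN/m
FOS = Resisting / Driving = 220.5 / 189
= 1.1667 (dimensionless)

1.1667 (dimensionless)


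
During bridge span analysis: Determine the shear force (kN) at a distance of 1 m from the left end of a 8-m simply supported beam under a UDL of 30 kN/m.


R_A = w * L / 2 = 30 * 8 / 2 = 120.0 kN
V(x) = R_A - w * x = 120.0 - 30 * 1
= 90.0 kN

90.0 kN


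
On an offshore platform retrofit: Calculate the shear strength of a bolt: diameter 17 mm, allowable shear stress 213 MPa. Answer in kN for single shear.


A = pi * d^2 / 4 = pi * 17^2 / 4 = 226.9801 mm^2
V = f_v * A / 1000 = 213 * 226.9801 / 1000
= 48.3468 kN

48.3468 kN


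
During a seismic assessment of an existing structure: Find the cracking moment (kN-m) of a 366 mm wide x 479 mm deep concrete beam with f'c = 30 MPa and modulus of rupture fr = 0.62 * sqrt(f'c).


fr = 0.62 * sqrt(30) = 0.62 * 5.4772 = 3.3959 MPa
I = 366 * 479^3 / 12 = 3352018289.5 mm^4
y_t = 239.5 mm
M_cr = fr * I / y_t = 3.3959 * 3352018289.5 / 239.5 N-mm
= 47.5284 kN-m

47.5284 kN-m


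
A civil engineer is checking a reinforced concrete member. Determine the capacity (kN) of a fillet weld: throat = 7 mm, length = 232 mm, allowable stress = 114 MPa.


Strength = throat * length * allowable stress
= 7 * 232 * 114 N
= 185136 N
= 185.14 kN

185.14 kN


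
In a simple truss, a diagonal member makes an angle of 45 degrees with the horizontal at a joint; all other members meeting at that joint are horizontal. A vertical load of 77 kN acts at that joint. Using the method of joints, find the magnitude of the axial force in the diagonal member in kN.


At the joint, only the diagonal has a vertical component, so vertical equilibrium gives:
F * sin(45) = 77
F = 77 / sin(45)
= 77 / 0.707107
= 108.89 kN

108.89 kN


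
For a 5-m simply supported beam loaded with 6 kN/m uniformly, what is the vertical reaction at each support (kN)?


Total load = w * L = 6 * 5 = 30 kN
By symmetry, each reaction R = total / 2 = 30 / 2 = 15.0 kN

15.0 kN


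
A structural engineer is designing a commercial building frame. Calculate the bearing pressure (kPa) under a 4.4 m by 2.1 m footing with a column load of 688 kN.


A = 4.4 * 2.1 = 9.24 m^2
q = P / A = 688 / 9.24
= 74.4589 kPa

74.4589 kPa


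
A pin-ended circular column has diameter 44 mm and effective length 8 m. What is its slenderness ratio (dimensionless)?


Radius of gyration r = d / 4 = 44 / 4 = 11.0 mm
L_eff = 8000.0 mm
Slenderness ratio = L / r = 8000.0 / 11.0 = 727.27 (dimensionless)

727.27 (dimensionless)


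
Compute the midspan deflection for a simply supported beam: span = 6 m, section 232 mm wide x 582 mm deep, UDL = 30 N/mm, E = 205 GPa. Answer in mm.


I = 232 * 582^3 / 12 = 3811322448.0 mm^4
L = 6000.0 mm, w = 30 N/mm, E = 205000.0 MPa
delta = 5 * w * L^4 / (384 * E * I)
= 5 * 30 * 6000.0^4 / (384 * 205000.0 * 3811322448.0)
= 0.6479 mm

0.6479 mm


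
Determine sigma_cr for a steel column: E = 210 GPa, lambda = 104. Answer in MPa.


sigma_cr = pi^2 * E / lambda^2
= 9.8696 * 210000.0 / 104^2
= 9.8696 * 210000.0 / 10816
= 191.6251 MPa

191.6251 MPa


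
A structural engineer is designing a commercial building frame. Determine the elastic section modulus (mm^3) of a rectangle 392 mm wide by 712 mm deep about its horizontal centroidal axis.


S = b * h^2 / 6
= 392 * 712^2 / 6
= 392 * 506944 / 6
= 33120341.33 mm^3

33120341.33 mm^3


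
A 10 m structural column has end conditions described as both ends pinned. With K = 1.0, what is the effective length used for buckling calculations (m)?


L_eff = K * L
= 1.0 * 10
= 10.0 m

10.0 m


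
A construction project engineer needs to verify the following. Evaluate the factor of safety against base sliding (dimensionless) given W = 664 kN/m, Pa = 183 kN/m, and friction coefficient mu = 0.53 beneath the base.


Resisting force = mu * W = 0.53 * 664 = 351.92 kN/m
FOS = Resisting / Driving = 351.92 / 183
= 1.9231 (dimensionless)

1.9231 (dimensionless)


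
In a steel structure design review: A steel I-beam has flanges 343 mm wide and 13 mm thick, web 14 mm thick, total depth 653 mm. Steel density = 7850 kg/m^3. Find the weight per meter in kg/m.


A_flanges = 2 * 343 * 13 = 8918 mm^2
A_web = (653 - 2 * 13) * 14 = 8778 mm^2
A_total = 8918 + 8778 = 17696 mm^2 = 0.017696 m^2
Weight = rho * A = 7850 * 0.017696 = 138.9136 kg/m

138.9136 kg/m


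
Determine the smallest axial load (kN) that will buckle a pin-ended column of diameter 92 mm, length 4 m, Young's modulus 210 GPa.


I = pi * d^4 / 64 = 3516585.72 mm^4
L = 4000.0 mm
P_cr = pi^2 * E * I / L^2
= 9.8696 * 210000.0 * 3516585.72 / 4000.0^2
= 455533.44 N = 455.5334 kN

455.5334 kN


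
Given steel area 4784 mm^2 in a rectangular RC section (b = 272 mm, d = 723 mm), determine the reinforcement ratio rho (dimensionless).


rho = As / (b * d)
= 4784 / (272 * 723)
= 4784 / 196656
= 0.024327 (dimensionless)

0.024327 (dimensionless)


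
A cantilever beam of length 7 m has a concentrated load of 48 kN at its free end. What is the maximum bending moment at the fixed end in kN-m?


For a cantilever with a point load at the free end:
M_max = P * L = 48 * 7 = 336 kN-m

336 kN-m


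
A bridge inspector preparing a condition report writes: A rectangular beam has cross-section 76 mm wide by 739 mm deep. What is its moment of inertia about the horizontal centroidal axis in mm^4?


I = b * h^3 / 12
= 76 * 739^3 / 12
= 76 * 403583419 / 12
= 2556028320.33 mm^4

2556028320.33 mm^4


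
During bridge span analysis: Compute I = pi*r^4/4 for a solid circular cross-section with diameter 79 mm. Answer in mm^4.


r = d / 2 = 79 / 2 = 39.5 mm
I = pi * r^4 / 4 = pi * 39.5^4 / 4
= 1911957.63 mm^4

1911957.63 mm^4


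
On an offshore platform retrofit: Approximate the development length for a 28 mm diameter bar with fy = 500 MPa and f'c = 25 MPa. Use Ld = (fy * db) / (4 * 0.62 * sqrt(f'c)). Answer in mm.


Ld = (fy * db) / (4 * 0.62 * sqrt(f'c))
= (500 * 28) / (4 * 0.62 * sqrt(25))
= 14000 / 12.4
= 1129.03 mm

1129.03 mm


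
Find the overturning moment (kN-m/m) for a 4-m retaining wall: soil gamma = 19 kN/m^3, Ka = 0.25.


Pa = 0.5 * Ka * gamma * H^2
= 0.5 * 0.25 * 19 * 4^2
= 38.0 kN/m
Arm = H / 3 = 4 / 3 = 1.3333 m
Mo = Pa * arm = Pa * H / 3 = 38.0 * 4 / 3 = 50.6667 kN-m/m

50.6667 kN-m/m


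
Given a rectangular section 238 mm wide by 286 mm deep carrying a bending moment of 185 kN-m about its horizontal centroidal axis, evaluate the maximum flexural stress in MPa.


I = b * h^3 / 12 = 238 * 286^3 / 12 = 463974177.33 mm^4
y = h / 2 = 286 / 2 = 143.0 mm
M = 185 kN-m = 185000000.0 N-mm
sigma = M * y / I = 185000000.0 * 143.0 / 463974177.33
= 57.02 MPa

57.02 MPa


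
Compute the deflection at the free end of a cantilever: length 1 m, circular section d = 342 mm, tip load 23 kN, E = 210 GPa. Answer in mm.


I = pi * d^4 / 64 = pi * 342^4 / 64 = 671543767.66 mm^4
L = 1000.0 mm, P = 23000.0 N, E = 210000.0 MPa
delta = P * L^3 / (3 * E * I)
= 23000.0 * 1000.0^3 / (3 * 210000.0 * 671543767.66)
= 0.0544 mm

0.0544 mm


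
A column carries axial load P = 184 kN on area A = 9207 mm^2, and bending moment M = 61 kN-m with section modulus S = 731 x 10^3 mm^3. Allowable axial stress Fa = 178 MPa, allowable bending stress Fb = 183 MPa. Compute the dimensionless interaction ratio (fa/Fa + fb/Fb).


f_a = P / A = 184000.0 / 9207 = 19.9848 MPa
f_b = M / S = 61000000.0 / 731000.0 = 83.4473 MPa
Ratio = f_a / Fa + f_b / Fb
= 19.9848 / 178 + 83.4473 / 183
= 0.5683 (dimensionless)

0.5683 (dimensionless)


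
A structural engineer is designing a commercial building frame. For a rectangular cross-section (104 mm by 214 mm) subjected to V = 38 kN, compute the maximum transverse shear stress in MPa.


A = b * h = 104 * 214 = 22256 mm^2
V = 38 kN = 38000.0 N
tau_max = 1.5 * V / A = 1.5 * 38000.0 / 22256
= 2.5611 MPa

2.5611 MPa


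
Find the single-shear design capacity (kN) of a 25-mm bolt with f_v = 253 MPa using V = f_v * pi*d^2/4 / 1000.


A = pi * d^2 / 4 = pi * 25^2 / 4 = 490.8739 mm^2
V = f_v * A / 1000 = 253 * 490.8739 / 1000
= 124.1911 kN

124.1911 kN


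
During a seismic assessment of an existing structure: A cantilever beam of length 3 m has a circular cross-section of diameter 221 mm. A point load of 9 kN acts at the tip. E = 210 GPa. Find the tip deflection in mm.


I = pi * d^4 / 64 = pi * 221^4 / 64 = 117095173.24 mm^4
L = 3000.0 mm, P = 9000.0 N, E = 210000.0 MPa
delta = P * L^3 / (3 * E * I)
= 9000.0 * 3000.0^3 / (3 * 210000.0 * 117095173.24)
= 3.294 mm

3.294 mm


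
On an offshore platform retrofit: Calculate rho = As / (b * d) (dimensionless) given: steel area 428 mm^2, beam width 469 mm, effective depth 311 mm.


rho = As / (b * d)
= 428 / (469 * 311)
= 428 / 145859
= 0.002934 (dimensionless)

0.002934 (dimensionless)


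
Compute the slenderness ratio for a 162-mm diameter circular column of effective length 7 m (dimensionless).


Radius of gyration r = d / 4 = 162 / 4 = 40.5 mm
L_eff = 7000.0 mm
Slenderness ratio = L / r = 7000.0 / 40.5 = 172.84 (dimensionless)

172.84 (dimensionless)


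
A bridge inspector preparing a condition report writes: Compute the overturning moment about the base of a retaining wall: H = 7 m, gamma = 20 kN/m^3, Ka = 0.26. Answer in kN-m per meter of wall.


Pa = 0.5 * Ka * gamma * H^2
= 0.5 * 0.26 * 20 * 7^2
= 127.4 kN/m
Arm = H / 3 = 7 / 3 = 2.3333 m
Mo = Pa * arm = Pa * H / 3 = 127.4 * 7 / 3 = 297.2667 kN-m/m

297.2667 kN-m/m


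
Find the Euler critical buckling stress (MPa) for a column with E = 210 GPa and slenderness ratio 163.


sigma_cr = pi^2 * E / lambda^2
= 9.8696 * 210000.0 / 163^2
= 9.8696 * 210000.0 / 26569
= 78.0088 MPa

78.0088 MPa


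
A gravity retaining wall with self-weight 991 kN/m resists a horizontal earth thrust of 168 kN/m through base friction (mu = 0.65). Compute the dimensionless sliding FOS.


Resisting force = mu * W = 0.65 * 991 = 644.15 kN/m
FOS = Resisting / Driving = 644.15 / 168
= 3.8342 (dimensionless)

3.8342 (dimensionless)


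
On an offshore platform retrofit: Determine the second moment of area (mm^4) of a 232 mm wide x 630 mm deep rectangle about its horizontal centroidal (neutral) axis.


I = b * h^3 / 12
= 232 * 630^3 / 12
= 232 * 250047000 / 12
= 4834242000.0 mm^4

4834242000.0 mm^4


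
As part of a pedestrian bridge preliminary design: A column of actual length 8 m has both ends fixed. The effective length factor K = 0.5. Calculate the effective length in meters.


L_eff = K * L
= 0.5 * 8
= 4.0 m

4.0 m


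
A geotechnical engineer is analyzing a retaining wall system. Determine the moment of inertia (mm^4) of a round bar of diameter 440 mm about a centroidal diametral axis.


r = d / 2 = 440 / 2 = 220.0 mm
I = pi * r^4 / 4 = pi * 220.0^4 / 4
= 1839842321.65 mm^4

1839842321.65 mm^4


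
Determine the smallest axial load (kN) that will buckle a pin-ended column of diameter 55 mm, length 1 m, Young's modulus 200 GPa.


I = pi * d^4 / 64 = 449180.25 mm^4
L = 1000.0 mm
P_cr = pi^2 * E * I / L^2
= 9.8696 * 200000.0 * 449180.25 / 1000.0^2
= 886646.28 N = 886.6463 kN

886.6463 kN


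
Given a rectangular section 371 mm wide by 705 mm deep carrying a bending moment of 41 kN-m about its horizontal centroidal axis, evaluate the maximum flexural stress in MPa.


I = b * h^3 / 12 = 371 * 705^3 / 12 = 10833281156.25 mm^4
y = h / 2 = 705 / 2 = 352.5 mm
M = 41 kN-m = 41000000.0 N-mm
sigma = M * y / I = 41000000.0 * 352.5 / 10833281156.25
= 1.33 MPa

1.33 MPa


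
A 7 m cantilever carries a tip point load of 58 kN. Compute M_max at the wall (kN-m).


For a cantilever with a point load at the free end:
M_max = P * L = 58 * 7 = 406 kN-m

406 kN-m


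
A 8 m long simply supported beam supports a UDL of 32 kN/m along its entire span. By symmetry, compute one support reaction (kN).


Total load = w * L = 32 * 8 = 256 kN
By symmetry, each reaction R = total / 2 = 256 / 2 = 128.0 kN

128.0 kN


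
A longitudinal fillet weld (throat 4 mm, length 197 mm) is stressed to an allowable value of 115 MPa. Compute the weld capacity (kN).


Strength = throat * length * allowable stress
= 4 * 197 * 115 N
= 90620 N
= 90.62 kN

90.62 kN


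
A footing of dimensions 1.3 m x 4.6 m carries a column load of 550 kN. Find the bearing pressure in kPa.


A = 1.3 * 4.6 = 5.98 m^2
q = P / A = 550 / 5.98
= 91.9732 kPa

91.9732 kPa


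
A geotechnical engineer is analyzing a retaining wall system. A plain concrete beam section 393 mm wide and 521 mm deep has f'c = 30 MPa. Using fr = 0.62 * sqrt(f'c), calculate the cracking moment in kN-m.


fr = 0.62 * sqrt(30) = 0.62 * 5.4772 = 3.3959 MPa
I = 393 * 521^3 / 12 = 4631529922.75 mm^4
y_t = 260.5 mm
M_cr = fr * I / y_t = 3.3959 * 4631529922.75 / 260.5 N-mm
= 60.3767 kN-m

60.3767 kN-m


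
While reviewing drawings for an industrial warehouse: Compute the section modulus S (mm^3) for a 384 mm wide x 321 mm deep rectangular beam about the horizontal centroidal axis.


S = b * h^2 / 6
= 384 * 321^2 / 6
= 384 * 103041 / 6
= 6594624.0 mm^3

6594624.0 mm^3


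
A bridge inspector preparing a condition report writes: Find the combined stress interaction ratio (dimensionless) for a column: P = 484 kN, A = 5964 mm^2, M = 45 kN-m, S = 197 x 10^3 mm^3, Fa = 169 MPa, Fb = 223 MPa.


f_a = P / A = 484000.0 / 5964 = 81.1536 MPa
f_b = M / S = 45000000.0 / 197000.0 = 228.4264 MPa
Ratio = f_a / Fa + f_b / Fb
= 81.1536 / 169 + 228.4264 / 223
= 1.5045 (dimensionless)

1.5045 (dimensionless)


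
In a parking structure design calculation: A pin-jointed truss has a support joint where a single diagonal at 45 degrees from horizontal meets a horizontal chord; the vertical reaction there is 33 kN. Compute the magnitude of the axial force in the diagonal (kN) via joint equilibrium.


At the joint, only the diagonal has a vertical component, so vertical equilibrium gives:
F * sin(45) = 33
F = 33 / sin(45)
= 33 / 0.707107
= 46.67 kN

46.67 kN


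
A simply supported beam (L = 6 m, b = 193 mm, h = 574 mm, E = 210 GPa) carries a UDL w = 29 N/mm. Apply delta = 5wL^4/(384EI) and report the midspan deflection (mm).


I = 193 * 574^3 / 12 = 3041667519.33 mm^4
L = 6000.0 mm, w = 29 N/mm, E = 210000.0 MPa
delta = 5 * w * L^4 / (384 * E * I)
= 5 * 29 * 6000.0^4 / (384 * 210000.0 * 3041667519.33)
= 0.7661 mm

0.7661 mm


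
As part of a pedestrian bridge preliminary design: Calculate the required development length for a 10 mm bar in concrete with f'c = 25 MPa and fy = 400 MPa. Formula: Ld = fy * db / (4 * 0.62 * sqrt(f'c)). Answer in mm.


Ld = (fy * db) / (4 * 0.62 * sqrt(f'c))
= (400 * 10) / (4 * 0.62 * sqrt(25))
= 4000 / 12.4
= 322.58 mm

322.58 mm


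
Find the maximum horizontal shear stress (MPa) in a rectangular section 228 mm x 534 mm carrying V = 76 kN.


A = b * h = 228 * 534 = 121752 mm^2
V = 76 kN = 76000.0 N
tau_max = 1.5 * V / A = 1.5 * 76000.0 / 121752
= 0.9363 MPa

0.9363 MPa


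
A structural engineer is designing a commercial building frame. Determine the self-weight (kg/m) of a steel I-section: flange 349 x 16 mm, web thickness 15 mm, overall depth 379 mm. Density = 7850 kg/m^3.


A_flanges = 2 * 349 * 16 = 11168 mm^2
A_web = (379 - 2 * 16) * 15 = 5205 mm^2
A_total = 11168 + 5205 = 16373 mm^2 = 0.016373 m^2
Weight = rho * A = 7850 * 0.016373 = 128.5281 kg/m

128.5281 kg/m


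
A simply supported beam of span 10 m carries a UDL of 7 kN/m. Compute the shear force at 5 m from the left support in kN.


R_A = w * L / 2 = 7 * 10 / 2 = 35.0 kN
V(x) = R_A - w * x = 35.0 - 7 * 5
= 0.0 kN

0.0 kN


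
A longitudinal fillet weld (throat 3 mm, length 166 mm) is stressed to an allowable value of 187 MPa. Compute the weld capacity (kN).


Strength = throat * length * allowable stress
= 3 * 166 * 187 N
= 93126 N
= 93.13 kN

93.13 kN


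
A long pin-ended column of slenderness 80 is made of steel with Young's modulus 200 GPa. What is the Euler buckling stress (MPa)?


sigma_cr = pi^2 * E / lambda^2
= 9.8696 * 200000.0 / 80^2
= 9.8696 * 200000.0 / 6400
= 308.4251 MPa

308.4251 MPa


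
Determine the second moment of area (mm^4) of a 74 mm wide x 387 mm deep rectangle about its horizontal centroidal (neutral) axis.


I = b * h^3 / 12
= 74 * 387^3 / 12
= 74 * 57960603 / 12
= 357423718.5 mm^4

357423718.5 mm^4


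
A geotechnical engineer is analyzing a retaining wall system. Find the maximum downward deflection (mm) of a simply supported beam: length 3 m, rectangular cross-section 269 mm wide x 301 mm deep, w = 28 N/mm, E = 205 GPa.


I = 269 * 301^3 / 12 = 611322697.42 mm^4
L = 3000.0 mm, w = 28 N/mm, E = 205000.0 MPa
delta = 5 * w * L^4 / (384 * E * I)
= 5 * 28 * 3000.0^4 / (384 * 205000.0 * 611322697.42)
= 0.2356 mm

0.2356 mm


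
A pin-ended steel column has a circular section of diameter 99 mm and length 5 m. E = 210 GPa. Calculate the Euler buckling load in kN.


I = pi * d^4 / 64 = 4715314.64 mm^4
L = 5000.0 mm
P_cr = pi^2 * E * I / L^2
= 9.8696 * 210000.0 * 4715314.64 / 5000.0^2
= 390921.64 N = 390.9216 kN

390.9216 kN


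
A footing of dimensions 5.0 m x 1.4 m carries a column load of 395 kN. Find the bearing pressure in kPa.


A = 5.0 * 1.4 = 7.0 m^2
q = P / A = 395 / 7.0
= 56.4286 kPa

56.4286 kPa


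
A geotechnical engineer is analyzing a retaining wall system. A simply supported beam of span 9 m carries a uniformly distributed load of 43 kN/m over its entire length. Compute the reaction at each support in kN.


Total load = w * L = 43 * 9 = 387 kN
By symmetry, each reaction R = total / 2 = 387 / 2 = 193.5 kN

193.5 kN


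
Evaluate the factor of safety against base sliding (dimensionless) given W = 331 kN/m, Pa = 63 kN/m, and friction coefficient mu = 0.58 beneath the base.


Resisting force = mu * W = 0.58 * 331 = 191.98 kN/m
FOS = Resisting / Driving = 191.98 / 63
= 3.0473 (dimensionless)

3.0473 (dimensionless)


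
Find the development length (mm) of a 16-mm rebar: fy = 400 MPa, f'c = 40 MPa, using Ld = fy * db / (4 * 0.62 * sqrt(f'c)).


Ld = (fy * db) / (4 * 0.62 * sqrt(f'c))
= (400 * 16) / (4 * 0.62 * sqrt(40))
= 6400 / 15.6849
= 408.04 mm

408.04 mm


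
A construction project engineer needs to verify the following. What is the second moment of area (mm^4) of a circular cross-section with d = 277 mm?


r = d / 2 = 277 / 2 = 138.5 mm
I = pi * r^4 / 4 = pi * 138.5^4 / 4
= 288994099.02 mm^4

288994099.02 mm^4


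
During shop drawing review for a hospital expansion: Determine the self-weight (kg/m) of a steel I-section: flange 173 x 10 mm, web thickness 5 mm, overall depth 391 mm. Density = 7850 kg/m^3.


A_flanges = 2 * 173 * 10 = 3460 mm^2
A_web = (391 - 2 * 10) * 5 = 1855 mm^2
A_total = 3460 + 1855 = 5315 mm^2 = 0.005315 m^2
Weight = rho * A = 7850 * 0.005315 = 41.7227 kg/m

41.7227 kg/m


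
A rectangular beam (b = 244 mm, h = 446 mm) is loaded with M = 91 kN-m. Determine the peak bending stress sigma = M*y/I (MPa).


I = b * h^3 / 12 = 244 * 446^3 / 12 = 1803902898.67 mm^4
y = h / 2 = 446 / 2 = 223.0 mm
M = 91 kN-m = 91000000.0 N-mm
sigma = M * y / I = 91000000.0 * 223.0 / 1803902898.67
= 11.25 MPa

11.25 MPa


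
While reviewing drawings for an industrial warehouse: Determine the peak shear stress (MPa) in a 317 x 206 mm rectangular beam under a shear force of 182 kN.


A = b * h = 317 * 206 = 65302 mm^2
V = 182 kN = 182000.0 N
tau_max = 1.5 * V / A = 1.5 * 182000.0 / 65302
= 4.1806 MPa

4.1806 MPa


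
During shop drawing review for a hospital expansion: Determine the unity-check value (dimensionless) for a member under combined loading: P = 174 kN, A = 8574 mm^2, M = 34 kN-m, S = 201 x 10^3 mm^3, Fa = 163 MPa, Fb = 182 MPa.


f_a = P / A = 174000.0 / 8574 = 20.2939 MPa
f_b = M / S = 34000000.0 / 201000.0 = 169.1542 MPa
Ratio = f_a / Fa + f_b / Fb
= 20.2939 / 163 + 169.1542 / 182
= 1.0539 (dimensionless)

1.0539 (dimensionless)


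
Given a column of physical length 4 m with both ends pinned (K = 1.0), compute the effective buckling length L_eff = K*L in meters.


L_eff = K * L
= 1.0 * 4
= 4.0 m

4.0 m


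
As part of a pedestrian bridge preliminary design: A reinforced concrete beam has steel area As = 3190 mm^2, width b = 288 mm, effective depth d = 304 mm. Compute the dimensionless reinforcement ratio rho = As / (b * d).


rho = As / (b * d)
= 3190 / (288 * 304)
= 3190 / 87552
= 0.036435 (dimensionless)

0.036435 (dimensionless)


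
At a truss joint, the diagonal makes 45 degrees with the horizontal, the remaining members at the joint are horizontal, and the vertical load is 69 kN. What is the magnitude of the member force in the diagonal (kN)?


At the joint, only the diagonal has a vertical component, so vertical equilibrium gives:
F * sin(45) = 69
F = 69 / sin(45)
= 69 / 0.707107
= 97.58 kN

97.58 kN


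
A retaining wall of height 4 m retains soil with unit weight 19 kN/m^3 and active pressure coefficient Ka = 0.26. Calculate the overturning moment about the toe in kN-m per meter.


Pa = 0.5 * Ka * gamma * H^2
= 0.5 * 0.26 * 19 * 4^2
= 39.52 kN/m
Arm = H / 3 = 4 / 3 = 1.3333 m
Mo = Pa * arm = Pa * H / 3 = 39.52 * 4 / 3 = 52.6933 kN-m/m

52.6933 kN-m/m


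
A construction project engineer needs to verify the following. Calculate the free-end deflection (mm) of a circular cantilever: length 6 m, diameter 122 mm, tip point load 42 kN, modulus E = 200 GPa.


I = pi * d^4 / 64 = pi * 122^4 / 64 = 10874498.09 mm^4
L = 6000.0 mm, P = 42000.0 N, E = 200000.0 MPa
delta = P * L^3 / (3 * E * I)
= 42000.0 * 6000.0^3 / (3 * 200000.0 * 10874498.09)
= 1390.409 mm

1390.409 mm


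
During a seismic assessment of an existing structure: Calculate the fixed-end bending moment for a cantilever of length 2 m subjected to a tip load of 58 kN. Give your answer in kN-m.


For a cantilever with a point load at the free end:
M_max = P * L = 58 * 2 = 116 kN-m

116 kN-m


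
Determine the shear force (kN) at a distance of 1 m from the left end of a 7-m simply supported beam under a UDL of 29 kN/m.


R_A = w * L / 2 = 29 * 7 / 2 = 101.5 kN
V(x) = R_A - w * x = 101.5 - 29 * 1
= 72.5 kN

72.5 kN


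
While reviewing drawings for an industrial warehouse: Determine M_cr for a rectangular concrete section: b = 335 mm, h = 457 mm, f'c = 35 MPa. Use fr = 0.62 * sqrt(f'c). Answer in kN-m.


fr = 0.62 * sqrt(35) = 0.62 * 5.9161 = 3.668 MPa
I = 335 * 457^3 / 12 = 2664478137.92 mm^4
y_t = 228.5 mm
M_cr = fr * I / y_t = 3.668 * 2664478137.92 / 228.5 N-mm
= 42.7712 kN-m

42.7712 kN-m


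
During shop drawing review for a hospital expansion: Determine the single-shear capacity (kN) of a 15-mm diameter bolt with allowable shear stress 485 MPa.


A = pi * d^2 / 4 = pi * 15^2 / 4 = 176.7146 mm^2
V = f_v * A / 1000 = 485 * 176.7146 / 1000
= 85.7066 kN

85.7066 kN


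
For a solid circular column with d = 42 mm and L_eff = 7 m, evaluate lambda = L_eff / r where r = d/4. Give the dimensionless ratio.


Radius of gyration r = d / 4 = 42 / 4 = 10.5 mm
L_eff = 7000.0 mm
Slenderness ratio = L / r = 7000.0 / 10.5 = 666.67 (dimensionless)

666.67 (dimensionless)


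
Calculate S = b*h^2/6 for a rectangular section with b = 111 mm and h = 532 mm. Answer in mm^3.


S = b * h^2 / 6
= 111 * 532^2 / 6
= 111 * 283024 / 6
= 5235944.0 mm^3

5235944.0 mm^3


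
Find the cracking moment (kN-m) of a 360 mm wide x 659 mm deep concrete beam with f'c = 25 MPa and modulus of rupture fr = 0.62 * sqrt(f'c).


fr = 0.62 * sqrt(25) = 0.62 * 5.0 = 3.1 MPa
I = 360 * 659^3 / 12 = 8585735370.0 mm^4
y_t = 329.5 mm
M_cr = fr * I / y_t = 3.1 * 8585735370.0 / 329.5 N-mm
= 80.7763 kN-m

80.7763 kN-m


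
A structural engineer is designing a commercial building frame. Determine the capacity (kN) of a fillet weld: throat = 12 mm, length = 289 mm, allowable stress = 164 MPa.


Strength = throat * length * allowable stress
= 12 * 289 * 164 N
= 568752 N
= 568.75 kN

568.75 kN


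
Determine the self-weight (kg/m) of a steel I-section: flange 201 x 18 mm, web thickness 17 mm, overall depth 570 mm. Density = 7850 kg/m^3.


A_flanges = 2 * 201 * 18 = 7236 mm^2
A_web = (570 - 2 * 18) * 17 = 9078 mm^2
A_total = 7236 + 9078 = 16314 mm^2 = 0.016314 m^2
Weight = rho * A = 7850 * 0.016314 = 128.0649 kg/m

128.0649 kg/m


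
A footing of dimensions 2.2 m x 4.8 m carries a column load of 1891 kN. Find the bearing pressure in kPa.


A = 2.2 * 4.8 = 10.56 m^2
q = P / A = 1891 / 10.56
= 179.072 kPa

179.072 kPa


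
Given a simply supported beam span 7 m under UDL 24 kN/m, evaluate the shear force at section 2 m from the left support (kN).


R_A = w * L / 2 = 24 * 7 / 2 = 84.0 kN
V(x) = R_A - w * x = 84.0 - 24 * 2
= 36.0 kN

36.0 kN


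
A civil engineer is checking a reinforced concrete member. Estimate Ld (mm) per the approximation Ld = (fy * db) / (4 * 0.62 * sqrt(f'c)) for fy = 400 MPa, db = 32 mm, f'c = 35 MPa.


Ld = (fy * db) / (4 * 0.62 * sqrt(f'c))
= (400 * 32) / (4 * 0.62 * sqrt(35))
= 12800 / 14.6719
= 872.42 mm

872.42 mm


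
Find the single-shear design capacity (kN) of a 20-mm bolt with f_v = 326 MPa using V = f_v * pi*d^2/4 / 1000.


A = pi * d^2 / 4 = pi * 20^2 / 4 = 314.1593 mm^2
V = f_v * A / 1000 = 326 * 314.1593 / 1000
= 102.4159 kN

102.4159 kN


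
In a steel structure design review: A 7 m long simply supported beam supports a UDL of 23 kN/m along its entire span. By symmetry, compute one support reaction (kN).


Total load = w * L = 23 * 7 = 161 kN
By symmetry, each reaction R = total / 2 = 161 / 2 = 80.5 kN

80.5 kN


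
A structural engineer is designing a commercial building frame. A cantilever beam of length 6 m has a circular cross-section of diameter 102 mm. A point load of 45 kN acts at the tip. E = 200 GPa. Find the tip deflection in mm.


I = pi * d^4 / 64 = pi * 102^4 / 64 = 5313376.44 mm^4
L = 6000.0 mm, P = 45000.0 N, E = 200000.0 MPa
delta = P * L^3 / (3 * E * I)
= 45000.0 * 6000.0^3 / (3 * 200000.0 * 5313376.44)
= 3048.9088 mm

3048.9088 mm


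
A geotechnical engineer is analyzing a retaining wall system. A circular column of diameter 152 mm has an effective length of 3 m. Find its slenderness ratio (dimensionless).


Radius of gyration r = d / 4 = 152 / 4 = 38.0 mm
L_eff = 3000.0 mm
Slenderness ratio = L / r = 3000.0 / 38.0 = 78.95 (dimensionless)

78.95 (dimensionless)


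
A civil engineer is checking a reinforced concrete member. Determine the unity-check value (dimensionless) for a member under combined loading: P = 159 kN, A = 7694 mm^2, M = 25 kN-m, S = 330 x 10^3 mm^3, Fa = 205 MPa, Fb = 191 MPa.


f_a = P / A = 159000.0 / 7694 = 20.6655 MPa
f_b = M / S = 25000000.0 / 330000.0 = 75.7576 MPa
Ratio = f_a / Fa + f_b / Fb
= 20.6655 / 205 + 75.7576 / 191
= 0.4974 (dimensionless)

0.4974 (dimensionless)


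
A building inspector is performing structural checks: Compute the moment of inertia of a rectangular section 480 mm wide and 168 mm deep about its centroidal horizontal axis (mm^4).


I = b * h^3 / 12
= 480 * 168^3 / 12
= 480 * 4741632 / 12
= 189665280.0 mm^4

189665280.0 mm^4


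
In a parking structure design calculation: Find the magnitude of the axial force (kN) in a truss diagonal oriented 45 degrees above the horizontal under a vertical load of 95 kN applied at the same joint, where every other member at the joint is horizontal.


At the joint, only the diagonal has a vertical component, so vertical equilibrium gives:
F * sin(45) = 95
F = 95 / sin(45)
= 95 / 0.707107
= 134.35 kN

134.35 kN


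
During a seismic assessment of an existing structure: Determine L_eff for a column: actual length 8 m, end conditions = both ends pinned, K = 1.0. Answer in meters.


L_eff = K * L
= 1.0 * 8
= 8.0 m

8.0 m


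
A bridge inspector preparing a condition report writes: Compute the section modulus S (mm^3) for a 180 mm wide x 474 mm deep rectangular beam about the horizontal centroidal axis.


S = b * h^2 / 6
= 180 * 474^2 / 6
= 180 * 224676 / 6
= 6740280.0 mm^3

6740280.0 mm^3


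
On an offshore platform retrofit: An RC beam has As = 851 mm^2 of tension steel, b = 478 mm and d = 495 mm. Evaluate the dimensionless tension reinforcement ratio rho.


rho = As / (b * d)
= 851 / (478 * 495)
= 851 / 236610
= 0.003597 (dimensionless)

0.003597 (dimensionless)


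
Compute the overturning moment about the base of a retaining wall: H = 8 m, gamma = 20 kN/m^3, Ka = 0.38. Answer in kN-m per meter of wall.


Pa = 0.5 * Ka * gamma * H^2
= 0.5 * 0.38 * 20 * 8^2
= 243.2 kN/m
Arm = H / 3 = 8 / 3 = 2.6667 m
Mo = Pa * arm = Pa * H / 3 = 243.2 * 8 / 3 = 648.5333 kN-m/m

648.5333 kN-m/m


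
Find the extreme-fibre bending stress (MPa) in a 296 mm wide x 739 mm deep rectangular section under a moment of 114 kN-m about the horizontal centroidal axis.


I = b * h^3 / 12 = 296 * 739^3 / 12 = 9955057668.67 mm^4
y = h / 2 = 739 / 2 = 369.5 mm
M = 114 kN-m = 114000000.0 N-mm
sigma = M * y / I = 114000000.0 * 369.5 / 9955057668.67
= 4.23 MPa

4.23 MPa


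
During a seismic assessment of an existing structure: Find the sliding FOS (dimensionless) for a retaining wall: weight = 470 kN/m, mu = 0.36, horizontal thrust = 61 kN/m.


Resisting force = mu * W = 0.36 * 470 = 169.2 kN/m
FOS = Resisting / Driving = 169.2 / 61
= 2.7738 (dimensionless)

2.7738 (dimensionless)


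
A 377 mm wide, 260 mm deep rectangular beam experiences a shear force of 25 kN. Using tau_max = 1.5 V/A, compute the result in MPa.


A = b * h = 377 * 260 = 98020 mm^2
V = 25 kN = 25000.0 N
tau_max = 1.5 * V / A = 1.5 * 25000.0 / 98020
= 0.3826 MPa

0.3826 MPa


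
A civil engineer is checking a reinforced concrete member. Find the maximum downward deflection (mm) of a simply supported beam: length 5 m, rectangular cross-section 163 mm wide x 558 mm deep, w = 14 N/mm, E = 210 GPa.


I = 163 * 558^3 / 12 = 2359983438.0 mm^4
L = 5000.0 mm, w = 14 N/mm, E = 210000.0 MPa
delta = 5 * w * L^4 / (384 * E * I)
= 5 * 14 * 5000.0^4 / (384 * 210000.0 * 2359983438.0)
= 0.2299 mm

0.2299 mm


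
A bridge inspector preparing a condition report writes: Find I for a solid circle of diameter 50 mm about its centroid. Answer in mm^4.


r = d / 2 = 50 / 2 = 25.0 mm
I = pi * r^4 / 4 = pi * 25.0^4 / 4
= 306796.16 mm^4

306796.16 mm^4


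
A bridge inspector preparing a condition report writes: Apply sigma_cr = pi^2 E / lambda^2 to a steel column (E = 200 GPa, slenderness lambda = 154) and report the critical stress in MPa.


sigma_cr = pi^2 * E / lambda^2
= 9.8696 * 200000.0 / 154^2
= 9.8696 * 200000.0 / 23716
= 83.2316 MPa

83.2316 MPa


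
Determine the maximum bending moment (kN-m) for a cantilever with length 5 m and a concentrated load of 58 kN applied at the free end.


For a cantilever with a point load at the free end:
M_max = P * L = 58 * 5 = 290 kN-m

290 kN-m


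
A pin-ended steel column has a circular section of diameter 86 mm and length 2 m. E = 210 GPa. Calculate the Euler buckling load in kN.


I = pi * d^4 / 64 = 2685120.03 mm^4
L = 2000.0 mm
P_cr = pi^2 * E * I / L^2
= 9.8696 * 210000.0 * 2685120.03 / 2000.0^2
= 1391306.3 N = 1391.3063 kN

1391.3063 kN


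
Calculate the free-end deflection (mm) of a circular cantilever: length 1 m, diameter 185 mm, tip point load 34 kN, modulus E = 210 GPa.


I = pi * d^4 / 64 = pi * 185^4 / 64 = 57498539.35 mm^4
L = 1000.0 mm, P = 34000.0 N, E = 210000.0 MPa
delta = P * L^3 / (3 * E * I)
= 34000.0 * 1000.0^3 / (3 * 210000.0 * 57498539.35)
= 0.9386 mm

0.9386 mm


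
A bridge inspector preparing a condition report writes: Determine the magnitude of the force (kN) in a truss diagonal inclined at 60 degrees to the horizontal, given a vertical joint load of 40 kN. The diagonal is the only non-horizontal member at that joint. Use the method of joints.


At the joint, only the diagonal has a vertical component, so vertical equilibrium gives:
F * sin(60) = 40
F = 40 / sin(60)
= 40 / 0.866025
= 46.19 kN

46.19 kN


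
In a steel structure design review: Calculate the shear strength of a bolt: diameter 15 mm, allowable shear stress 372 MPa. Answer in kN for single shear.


A = pi * d^2 / 4 = pi * 15^2 / 4 = 176.7146 mm^2
V = f_v * A / 1000 = 372 * 176.7146 / 1000
= 65.7378 kN

65.7378 kN


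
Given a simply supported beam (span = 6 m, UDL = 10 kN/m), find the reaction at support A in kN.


Total load = w * L = 10 * 6 = 60 kN
By symmetry, each reaction R = total / 2 = 60 / 2 = 30.0 kN

30.0 kN


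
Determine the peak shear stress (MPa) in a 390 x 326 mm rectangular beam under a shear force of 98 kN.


A = b * h = 390 * 326 = 127140 mm^2
V = 98 kN = 98000.0 N
tau_max = 1.5 * V / A = 1.5 * 98000.0 / 127140
= 1.1562 MPa

1.1562 MPa


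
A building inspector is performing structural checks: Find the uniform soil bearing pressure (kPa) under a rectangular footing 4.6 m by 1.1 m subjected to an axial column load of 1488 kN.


A = 4.6 * 1.1 = 5.06 m^2
q = P / A = 1488 / 5.06
= 294.0711 kPa

294.0711 kPa


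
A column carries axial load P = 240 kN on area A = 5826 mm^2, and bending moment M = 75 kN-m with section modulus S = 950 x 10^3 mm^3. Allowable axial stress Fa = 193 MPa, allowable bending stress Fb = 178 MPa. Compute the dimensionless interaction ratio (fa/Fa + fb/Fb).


f_a = P / A = 240000.0 / 5826 = 41.1946 MPa
f_b = M / S = 75000000.0 / 950000.0 = 78.9474 MPa
Ratio = f_a / Fa + f_b / Fb
= 41.1946 / 193 + 78.9474 / 178
= 0.657 (dimensionless)

0.657 (dimensionless)
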